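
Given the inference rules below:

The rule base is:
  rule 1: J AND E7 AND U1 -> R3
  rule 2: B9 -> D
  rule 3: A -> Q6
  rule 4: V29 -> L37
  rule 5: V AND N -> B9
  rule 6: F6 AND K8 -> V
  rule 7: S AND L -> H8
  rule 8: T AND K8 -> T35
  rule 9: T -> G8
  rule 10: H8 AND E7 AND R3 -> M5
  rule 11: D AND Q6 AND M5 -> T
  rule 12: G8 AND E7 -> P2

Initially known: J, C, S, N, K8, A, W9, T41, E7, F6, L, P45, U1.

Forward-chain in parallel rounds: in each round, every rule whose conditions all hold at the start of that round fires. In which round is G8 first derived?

Round 1: rule 1 [J AND E7 AND U1 -> R3]; rule 3 [A -> Q6]; rule 6 [F6 AND K8 -> V]; rule 7 [S AND L -> H8]. Adds R3, Q6, V, H8.
Round 2: rule 5 [V AND N -> B9]; rule 10 [H8 AND E7 AND R3 -> M5]. Adds B9, M5.
Round 3: rule 2 [B9 -> D]. Adds D.
Round 4: rule 11 [D AND Q6 AND M5 -> T]. Adds T.
Round 5: rule 8 [T AND K8 -> T35]; rule 9 [T -> G8]. Adds T35, G8.
G8 first appears in round 5.

5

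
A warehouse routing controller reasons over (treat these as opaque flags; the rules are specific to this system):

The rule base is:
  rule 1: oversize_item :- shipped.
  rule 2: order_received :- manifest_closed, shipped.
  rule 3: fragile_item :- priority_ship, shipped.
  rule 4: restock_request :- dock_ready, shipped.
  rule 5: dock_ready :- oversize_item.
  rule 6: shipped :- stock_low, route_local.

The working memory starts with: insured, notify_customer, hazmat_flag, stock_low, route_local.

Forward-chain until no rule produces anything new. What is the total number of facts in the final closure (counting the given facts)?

9

Round 1: rule 6 [shipped :- stock_low, route_local.]. Adds shipped.
Round 2: rule 1 [oversize_item :- shipped.]. Adds oversize_item.
Round 3: rule 5 [dock_ready :- oversize_item.]. Adds dock_ready.
Round 4: rule 4 [restock_request :- dock_ready, shipped.]. Adds restock_request.
Closure: {dock_ready, hazmat_flag, insured, notify_customer, oversize_item, restock_request, route_local, shipped, stock_low} — 9 facts.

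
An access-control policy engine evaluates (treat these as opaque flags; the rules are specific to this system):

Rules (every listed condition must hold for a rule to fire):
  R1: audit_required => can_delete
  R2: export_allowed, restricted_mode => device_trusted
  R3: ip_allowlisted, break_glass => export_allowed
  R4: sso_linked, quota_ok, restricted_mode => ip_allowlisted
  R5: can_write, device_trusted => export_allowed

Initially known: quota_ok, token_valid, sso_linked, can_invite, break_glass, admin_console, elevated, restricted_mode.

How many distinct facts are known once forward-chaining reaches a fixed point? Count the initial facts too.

Round 1 — R4, derive ip_allowlisted.
Round 2 — R3, derive export_allowed.
Round 3 — R2, derive device_trusted.
Closure: {admin_console, break_glass, can_invite, device_trusted, elevated, export_allowed, ip_allowlisted, quota_ok, restricted_mode, sso_linked, token_valid} — 11 facts.

11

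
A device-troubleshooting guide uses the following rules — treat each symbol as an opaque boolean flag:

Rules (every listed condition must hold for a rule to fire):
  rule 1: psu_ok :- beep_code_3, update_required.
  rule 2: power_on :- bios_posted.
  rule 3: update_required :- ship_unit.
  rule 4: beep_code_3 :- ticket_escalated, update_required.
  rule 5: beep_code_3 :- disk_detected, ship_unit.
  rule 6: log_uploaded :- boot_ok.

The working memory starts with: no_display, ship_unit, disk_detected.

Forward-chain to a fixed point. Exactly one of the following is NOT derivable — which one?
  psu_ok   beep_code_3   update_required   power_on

Round 1: rule 3 [update_required :- ship_unit.]; rule 5 [beep_code_3 :- disk_detected, ship_unit.]. New: update_required, beep_code_3.
Round 2: rule 1 [psu_ok :- beep_code_3, update_required.]. New: psu_ok.
Derived: beep_code_3 (round 1), psu_ok (round 2), update_required (round 1). power_on never appears in any round.

power_on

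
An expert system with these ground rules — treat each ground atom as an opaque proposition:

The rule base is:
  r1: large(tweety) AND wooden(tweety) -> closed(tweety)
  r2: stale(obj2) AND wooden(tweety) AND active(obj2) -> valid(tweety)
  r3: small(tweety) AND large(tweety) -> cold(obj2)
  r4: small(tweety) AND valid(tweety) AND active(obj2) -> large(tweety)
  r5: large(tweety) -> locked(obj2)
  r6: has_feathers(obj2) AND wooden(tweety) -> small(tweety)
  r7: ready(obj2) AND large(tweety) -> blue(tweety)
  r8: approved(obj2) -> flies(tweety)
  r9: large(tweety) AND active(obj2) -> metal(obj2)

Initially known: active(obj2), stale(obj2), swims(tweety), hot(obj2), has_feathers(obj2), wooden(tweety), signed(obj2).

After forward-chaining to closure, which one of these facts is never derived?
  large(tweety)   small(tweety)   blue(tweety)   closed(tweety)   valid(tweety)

blue(tweety)

Round 1 — r2, r6, derive valid(tweety), small(tweety).
Round 2 — r4, derive large(tweety).
Round 3 — r1, r3, r5, r9, derive closed(tweety), cold(obj2), locked(obj2), metal(obj2).
Derived: large(tweety) (round 2), closed(tweety) (round 3), small(tweety) (round 1), valid(tweety) (round 1). blue(tweety) never appears in any round.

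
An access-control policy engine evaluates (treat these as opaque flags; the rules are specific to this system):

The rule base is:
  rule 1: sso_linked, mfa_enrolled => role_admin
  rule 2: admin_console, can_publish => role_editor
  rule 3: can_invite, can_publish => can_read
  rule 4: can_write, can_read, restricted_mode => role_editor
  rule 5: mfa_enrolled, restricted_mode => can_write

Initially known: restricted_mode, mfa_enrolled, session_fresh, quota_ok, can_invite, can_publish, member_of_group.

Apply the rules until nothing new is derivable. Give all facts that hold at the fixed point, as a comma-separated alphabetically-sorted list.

can_invite, can_publish, can_read, can_write, member_of_group, mfa_enrolled, quota_ok, restricted_mode, role_editor, session_fresh

Round 1: rule 3 [can_invite, can_publish => can_read]; rule 5 [mfa_enrolled, restricted_mode => can_write]. Adds can_read, can_write.
Round 2: rule 4 [can_write, can_read, restricted_mode => role_editor]. Adds role_editor.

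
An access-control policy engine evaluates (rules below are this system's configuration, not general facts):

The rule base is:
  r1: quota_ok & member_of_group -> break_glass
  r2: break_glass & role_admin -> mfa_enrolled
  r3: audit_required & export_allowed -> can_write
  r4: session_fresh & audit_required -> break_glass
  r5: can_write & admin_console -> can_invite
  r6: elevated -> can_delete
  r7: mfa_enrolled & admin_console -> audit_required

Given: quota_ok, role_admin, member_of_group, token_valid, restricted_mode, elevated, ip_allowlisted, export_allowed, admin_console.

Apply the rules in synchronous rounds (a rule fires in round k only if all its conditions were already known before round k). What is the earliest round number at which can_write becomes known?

4

Round 1: r1 [quota_ok & member_of_group -> break_glass]; r6 [elevated -> can_delete]. Adds break_glass, can_delete.
Round 2: r2 [break_glass & role_admin -> mfa_enrolled]. Adds mfa_enrolled.
Round 3: r7 [mfa_enrolled & admin_console -> audit_required]. Adds audit_required.
Round 4: r3 [audit_required & export_allowed -> can_write]. Adds can_write.
can_write first appears in round 4.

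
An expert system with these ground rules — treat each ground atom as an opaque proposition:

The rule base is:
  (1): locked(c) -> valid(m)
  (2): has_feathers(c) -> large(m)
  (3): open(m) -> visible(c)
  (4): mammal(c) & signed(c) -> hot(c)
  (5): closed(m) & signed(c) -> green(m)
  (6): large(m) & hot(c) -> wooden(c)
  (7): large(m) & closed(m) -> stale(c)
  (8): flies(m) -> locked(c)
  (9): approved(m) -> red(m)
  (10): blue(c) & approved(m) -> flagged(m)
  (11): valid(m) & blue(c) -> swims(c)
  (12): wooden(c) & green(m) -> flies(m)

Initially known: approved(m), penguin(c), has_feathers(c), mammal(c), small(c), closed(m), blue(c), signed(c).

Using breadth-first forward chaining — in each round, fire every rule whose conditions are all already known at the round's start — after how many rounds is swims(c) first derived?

Round 1 — (2), (4), (5), (9), (10), derive large(m), hot(c), green(m), red(m), flagged(m).
Round 2 — (6), (7), derive wooden(c), stale(c).
Round 3 — (12), derive flies(m).
Round 4 — (8), derive locked(c).
Round 5 — (1), derive valid(m).
Round 6 — (11), derive swims(c).
swims(c) first appears in round 6.

6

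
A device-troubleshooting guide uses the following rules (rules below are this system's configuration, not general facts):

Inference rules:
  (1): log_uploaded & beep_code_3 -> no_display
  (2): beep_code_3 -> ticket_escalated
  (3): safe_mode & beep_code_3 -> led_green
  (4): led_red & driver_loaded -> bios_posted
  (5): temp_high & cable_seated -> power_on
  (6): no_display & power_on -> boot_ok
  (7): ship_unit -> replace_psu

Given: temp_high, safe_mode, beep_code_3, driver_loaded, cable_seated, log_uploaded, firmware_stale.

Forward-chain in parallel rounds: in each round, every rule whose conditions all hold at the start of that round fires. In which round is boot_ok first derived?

2

Round 1: (1) [log_uploaded & beep_code_3 -> no_display]; (2) [beep_code_3 -> ticket_escalated]; (3) [safe_mode & beep_code_3 -> led_green]; (5) [temp_high & cable_seated -> power_on]. New: no_display, ticket_escalated, led_green, power_on.
Round 2: (6) [no_display & power_on -> boot_ok]. New: boot_ok.
boot_ok first appears in round 2.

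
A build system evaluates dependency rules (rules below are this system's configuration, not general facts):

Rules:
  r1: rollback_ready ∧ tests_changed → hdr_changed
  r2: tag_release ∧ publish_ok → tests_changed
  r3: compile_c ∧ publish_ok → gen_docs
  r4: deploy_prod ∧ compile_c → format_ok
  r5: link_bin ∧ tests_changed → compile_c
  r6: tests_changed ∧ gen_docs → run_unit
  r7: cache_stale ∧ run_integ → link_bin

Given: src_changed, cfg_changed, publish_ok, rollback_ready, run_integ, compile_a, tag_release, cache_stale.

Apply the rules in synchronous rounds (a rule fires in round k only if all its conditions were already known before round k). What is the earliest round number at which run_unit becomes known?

Round 1: r2 [tag_release ∧ publish_ok → tests_changed]; r7 [cache_stale ∧ run_integ → link_bin]. New: tests_changed, link_bin.
Round 2: r1 [rollback_ready ∧ tests_changed → hdr_changed]; r5 [link_bin ∧ tests_changed → compile_c]. New: hdr_changed, compile_c.
Round 3: r3 [compile_c ∧ publish_ok → gen_docs]. New: gen_docs.
Round 4: r6 [tests_changed ∧ gen_docs → run_unit]. New: run_unit.
run_unit first appears in round 4.

4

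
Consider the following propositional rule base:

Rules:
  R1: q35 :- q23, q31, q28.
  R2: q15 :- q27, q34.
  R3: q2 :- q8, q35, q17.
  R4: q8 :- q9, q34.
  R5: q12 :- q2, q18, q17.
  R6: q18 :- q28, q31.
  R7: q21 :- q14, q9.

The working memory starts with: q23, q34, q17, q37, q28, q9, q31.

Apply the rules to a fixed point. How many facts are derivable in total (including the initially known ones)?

Round 1: R1 [q35 :- q23, q31, q28.]; R4 [q8 :- q9, q34.]; R6 [q18 :- q28, q31.]. New: q35, q8, q18.
Round 2: R3 [q2 :- q8, q35, q17.]. New: q2.
Round 3: R5 [q12 :- q2, q18, q17.]. New: q12.
Closure: {q12, q17, q18, q2, q23, q28, q31, q34, q35, q37, q8, q9} — 12 facts.

12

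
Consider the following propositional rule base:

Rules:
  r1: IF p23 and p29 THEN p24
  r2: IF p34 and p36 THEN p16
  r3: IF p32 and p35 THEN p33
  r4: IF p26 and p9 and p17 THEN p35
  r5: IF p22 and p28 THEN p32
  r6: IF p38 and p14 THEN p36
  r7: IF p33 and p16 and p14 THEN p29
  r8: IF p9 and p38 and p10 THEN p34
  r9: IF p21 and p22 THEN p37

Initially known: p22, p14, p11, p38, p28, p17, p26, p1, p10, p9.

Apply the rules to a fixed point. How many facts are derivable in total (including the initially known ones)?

Round 1 fires r4, r5, r6, r8, giving p35, p32, p36, p34.
Round 2 fires r2, r3, giving p16, p33.
Round 3 fires r7, giving p29.
Closure: {p1, p10, p11, p14, p16, p17, p22, p26, p28, p29, p32, p33, p34, p35, p36, p38, p9} — 17 facts.

17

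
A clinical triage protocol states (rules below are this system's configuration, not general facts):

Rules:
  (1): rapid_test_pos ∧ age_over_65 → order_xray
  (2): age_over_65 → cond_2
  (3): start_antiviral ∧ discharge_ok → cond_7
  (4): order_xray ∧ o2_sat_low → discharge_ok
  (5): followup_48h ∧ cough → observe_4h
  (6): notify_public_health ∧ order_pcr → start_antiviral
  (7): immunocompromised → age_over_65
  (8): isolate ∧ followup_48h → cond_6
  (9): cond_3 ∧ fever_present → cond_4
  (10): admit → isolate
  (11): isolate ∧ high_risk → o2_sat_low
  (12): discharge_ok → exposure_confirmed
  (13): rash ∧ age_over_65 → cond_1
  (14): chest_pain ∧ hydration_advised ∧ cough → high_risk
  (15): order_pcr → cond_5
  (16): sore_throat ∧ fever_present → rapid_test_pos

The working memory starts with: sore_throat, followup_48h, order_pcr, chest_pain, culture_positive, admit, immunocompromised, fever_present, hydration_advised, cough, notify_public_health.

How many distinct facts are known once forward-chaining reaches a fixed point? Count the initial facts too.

Round 1: (5) [followup_48h ∧ cough → observe_4h]; (6) [notify_public_health ∧ order_pcr → start_antiviral]; (7) [immunocompromised → age_over_65]; (10) [admit → isolate]; (14) [chest_pain ∧ hydration_advised ∧ cough → high_risk]; (15) [order_pcr → cond_5]; (16) [sore_throat ∧ fever_present → rapid_test_pos]. Adds observe_4h, start_antiviral, age_over_65, isolate, high_risk, cond_5, rapid_test_pos.
Round 2: (1) [rapid_test_pos ∧ age_over_65 → order_xray]; (2) [age_over_65 → cond_2]; (8) [isolate ∧ followup_48h → cond_6]; (11) [isolate ∧ high_risk → o2_sat_low]. Adds order_xray, cond_2, cond_6, o2_sat_low.
Round 3: (4) [order_xray ∧ o2_sat_low → discharge_ok]. Adds discharge_ok.
Round 4: (3) [start_antiviral ∧ discharge_ok → cond_7]; (12) [discharge_ok → exposure_confirmed]. Adds cond_7, exposure_confirmed.
Closure: {admit, age_over_65, chest_pain, cond_2, cond_5, cond_6, cond_7, cough, culture_positive, discharge_ok, exposure_confirmed, fever_present, followup_48h, high_risk, hydration_advised, immunocompromised, isolate, notify_public_health, o2_sat_low, observe_4h, order_pcr, order_xray, rapid_test_pos, sore_throat, start_antiviral} — 25 facts.

25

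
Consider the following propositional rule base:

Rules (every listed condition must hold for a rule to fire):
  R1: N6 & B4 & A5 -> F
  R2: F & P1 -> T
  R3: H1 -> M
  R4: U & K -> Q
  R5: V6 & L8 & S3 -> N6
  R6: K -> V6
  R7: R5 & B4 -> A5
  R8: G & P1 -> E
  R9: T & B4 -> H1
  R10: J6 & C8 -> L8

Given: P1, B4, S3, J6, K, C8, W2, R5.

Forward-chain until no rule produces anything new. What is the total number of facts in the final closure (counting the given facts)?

16

Round 1: R6 [K -> V6]; R7 [R5 & B4 -> A5]; R10 [J6 & C8 -> L8]. New: V6, A5, L8.
Round 2: R5 [V6 & L8 & S3 -> N6]. New: N6.
Round 3: R1 [N6 & B4 & A5 -> F]. New: F.
Round 4: R2 [F & P1 -> T]. New: T.
Round 5: R9 [T & B4 -> H1]. New: H1.
Round 6: R3 [H1 -> M]. New: M.
Closure: {A5, B4, C8, F, H1, J6, K, L8, M, N6, P1, R5, S3, T, V6, W2} — 16 facts.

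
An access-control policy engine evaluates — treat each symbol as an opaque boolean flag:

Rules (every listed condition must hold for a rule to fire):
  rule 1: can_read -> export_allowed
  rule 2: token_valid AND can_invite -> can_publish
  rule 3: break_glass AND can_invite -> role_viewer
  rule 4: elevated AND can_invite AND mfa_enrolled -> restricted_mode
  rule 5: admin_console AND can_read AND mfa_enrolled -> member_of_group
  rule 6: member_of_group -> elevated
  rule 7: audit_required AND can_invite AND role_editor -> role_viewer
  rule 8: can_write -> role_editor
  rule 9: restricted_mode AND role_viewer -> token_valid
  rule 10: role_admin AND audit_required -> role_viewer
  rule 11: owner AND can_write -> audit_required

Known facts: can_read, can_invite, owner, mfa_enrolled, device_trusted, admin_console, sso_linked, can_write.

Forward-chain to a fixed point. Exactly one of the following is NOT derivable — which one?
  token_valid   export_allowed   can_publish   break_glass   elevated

Round 1 — rule 1, rule 5, rule 8, rule 11, derive export_allowed, member_of_group, role_editor, audit_required.
Round 2 — rule 6, rule 7, derive elevated, role_viewer.
Round 3 — rule 4, derive restricted_mode.
Round 4 — rule 9, derive token_valid.
Round 5 — rule 2, derive can_publish.
Derived: elevated (round 2), token_valid (round 4), can_publish (round 5), export_allowed (round 1). break_glass never appears in any round.

break_glass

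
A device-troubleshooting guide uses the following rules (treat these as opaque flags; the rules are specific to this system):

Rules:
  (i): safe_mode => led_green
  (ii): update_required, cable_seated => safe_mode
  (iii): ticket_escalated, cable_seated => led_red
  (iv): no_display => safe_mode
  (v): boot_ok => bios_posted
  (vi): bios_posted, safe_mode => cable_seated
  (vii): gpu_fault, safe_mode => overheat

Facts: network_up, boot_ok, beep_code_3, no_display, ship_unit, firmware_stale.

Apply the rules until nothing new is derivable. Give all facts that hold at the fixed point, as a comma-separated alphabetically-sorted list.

beep_code_3, bios_posted, boot_ok, cable_seated, firmware_stale, led_green, network_up, no_display, safe_mode, ship_unit

Round 1: (iv) [no_display => safe_mode]; (v) [boot_ok => bios_posted]. Adds safe_mode, bios_posted.
Round 2: (i) [safe_mode => led_green]; (vi) [bios_posted, safe_mode => cable_seated]. Adds led_green, cable_seated.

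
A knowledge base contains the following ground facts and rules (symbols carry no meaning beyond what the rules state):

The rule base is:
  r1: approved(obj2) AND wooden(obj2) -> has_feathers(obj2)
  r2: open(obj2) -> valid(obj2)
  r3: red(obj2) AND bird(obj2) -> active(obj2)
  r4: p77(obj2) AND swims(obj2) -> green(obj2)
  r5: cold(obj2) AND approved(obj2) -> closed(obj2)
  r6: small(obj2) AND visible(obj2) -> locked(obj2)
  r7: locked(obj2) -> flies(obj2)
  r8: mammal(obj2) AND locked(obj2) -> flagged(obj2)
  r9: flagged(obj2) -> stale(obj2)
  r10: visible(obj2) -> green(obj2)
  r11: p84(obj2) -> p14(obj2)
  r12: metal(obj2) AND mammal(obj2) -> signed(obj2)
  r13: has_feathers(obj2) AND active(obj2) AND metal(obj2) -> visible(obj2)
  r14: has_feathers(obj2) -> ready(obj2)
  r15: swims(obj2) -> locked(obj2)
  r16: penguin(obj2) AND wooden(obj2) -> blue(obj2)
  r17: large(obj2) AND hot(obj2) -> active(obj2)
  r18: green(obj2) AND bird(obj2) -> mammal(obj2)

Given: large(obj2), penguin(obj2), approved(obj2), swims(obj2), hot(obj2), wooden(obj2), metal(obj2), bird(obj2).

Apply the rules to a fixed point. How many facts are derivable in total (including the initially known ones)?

Round 1 — r1, r15, r16, r17, derive has_feathers(obj2), locked(obj2), blue(obj2), active(obj2).
Round 2 — r7, r13, r14, derive flies(obj2), visible(obj2), ready(obj2).
Round 3 — r10, derive green(obj2).
Round 4 — r18, derive mammal(obj2).
Round 5 — r8, r12, derive flagged(obj2), signed(obj2).
Round 6 — r9, derive stale(obj2).
Closure: {active(obj2), approved(obj2), bird(obj2), blue(obj2), flagged(obj2), flies(obj2), green(obj2), has_feathers(obj2), hot(obj2), large(obj2), locked(obj2), mammal(obj2), metal(obj2), penguin(obj2), ready(obj2), signed(obj2), stale(obj2), swims(obj2), visible(obj2), wooden(obj2)} — 20 facts.

20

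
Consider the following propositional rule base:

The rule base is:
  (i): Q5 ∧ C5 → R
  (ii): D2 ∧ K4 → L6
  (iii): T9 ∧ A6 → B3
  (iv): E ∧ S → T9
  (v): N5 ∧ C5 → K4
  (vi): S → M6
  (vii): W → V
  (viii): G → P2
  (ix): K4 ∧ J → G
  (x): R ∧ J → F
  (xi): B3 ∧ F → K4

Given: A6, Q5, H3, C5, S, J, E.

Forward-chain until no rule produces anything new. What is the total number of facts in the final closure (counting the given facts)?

Round 1 fires (i), (iv), (vi), giving R, T9, M6.
Round 2 fires (iii), (x), giving B3, F.
Round 3 fires (xi), giving K4.
Round 4 fires (ix), giving G.
Round 5 fires (viii), giving P2.
Closure: {A6, B3, C5, E, F, G, H3, J, K4, M6, P2, Q5, R, S, T9} — 15 facts.

15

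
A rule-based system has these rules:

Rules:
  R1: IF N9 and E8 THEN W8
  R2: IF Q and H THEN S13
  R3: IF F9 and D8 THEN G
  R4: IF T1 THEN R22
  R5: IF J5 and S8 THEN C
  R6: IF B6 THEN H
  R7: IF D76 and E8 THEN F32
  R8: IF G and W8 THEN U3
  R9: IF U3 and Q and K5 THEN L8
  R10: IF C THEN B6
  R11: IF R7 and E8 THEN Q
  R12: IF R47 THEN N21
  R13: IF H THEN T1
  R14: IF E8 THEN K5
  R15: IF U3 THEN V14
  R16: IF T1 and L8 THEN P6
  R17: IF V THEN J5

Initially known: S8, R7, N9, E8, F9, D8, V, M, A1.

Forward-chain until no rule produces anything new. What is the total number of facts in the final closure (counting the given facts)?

[1] R1 [IF N9 and E8 THEN W8]; R3 [IF F9 and D8 THEN G]; R11 [IF R7 and E8 THEN Q]; R14 [IF E8 THEN K5]; R17 [IF V THEN J5]. ⇒ new: W8, G, Q, K5, J5.
[2] R5 [IF J5 and S8 THEN C]; R8 [IF G and W8 THEN U3]. ⇒ new: C, U3.
[3] R9 [IF U3 and Q and K5 THEN L8]; R10 [IF C THEN B6]; R15 [IF U3 THEN V14]. ⇒ new: L8, B6, V14.
[4] R6 [IF B6 THEN H]. ⇒ new: H.
[5] R2 [IF Q and H THEN S13]; R13 [IF H THEN T1]. ⇒ new: S13, T1.
[6] R4 [IF T1 THEN R22]; R16 [IF T1 and L8 THEN P6]. ⇒ new: R22, P6.
Closure: {A1, B6, C, D8, E8, F9, G, H, J5, K5, L8, M, N9, P6, Q, R22, R7, S13, S8, T1, U3, V, V14, W8} — 24 facts.

24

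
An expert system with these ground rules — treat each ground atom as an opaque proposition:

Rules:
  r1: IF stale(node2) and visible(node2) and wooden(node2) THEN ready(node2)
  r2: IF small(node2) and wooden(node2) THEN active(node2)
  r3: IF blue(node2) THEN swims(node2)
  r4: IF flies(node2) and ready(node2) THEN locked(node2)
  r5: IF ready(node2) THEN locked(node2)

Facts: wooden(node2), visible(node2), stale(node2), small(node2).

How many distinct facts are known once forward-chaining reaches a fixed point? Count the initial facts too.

7

Round 1: r1 [IF stale(node2) and visible(node2) and wooden(node2) THEN ready(node2)]; r2 [IF small(node2) and wooden(node2) THEN active(node2)]. New: ready(node2), active(node2).
Round 2: r5 [IF ready(node2) THEN locked(node2)]. New: locked(node2).
Closure: {active(node2), locked(node2), ready(node2), small(node2), stale(node2), visible(node2), wooden(node2)} — 7 facts.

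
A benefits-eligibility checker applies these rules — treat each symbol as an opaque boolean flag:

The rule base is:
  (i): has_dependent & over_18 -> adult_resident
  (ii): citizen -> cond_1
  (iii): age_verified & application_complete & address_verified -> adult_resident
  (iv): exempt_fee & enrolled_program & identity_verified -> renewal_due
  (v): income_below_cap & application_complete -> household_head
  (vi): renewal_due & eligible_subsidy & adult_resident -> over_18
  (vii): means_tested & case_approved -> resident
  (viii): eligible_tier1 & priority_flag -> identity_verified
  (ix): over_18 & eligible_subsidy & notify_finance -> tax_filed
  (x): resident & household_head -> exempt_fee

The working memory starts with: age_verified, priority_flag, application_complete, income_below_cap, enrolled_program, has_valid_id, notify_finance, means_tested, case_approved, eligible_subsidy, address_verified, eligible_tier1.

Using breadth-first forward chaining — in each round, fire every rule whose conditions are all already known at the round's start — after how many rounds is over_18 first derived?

4

Round 1 — (iii), (v), (vii), (viii), derive adult_resident, household_head, resident, identity_verified.
Round 2 — (x), derive exempt_fee.
Round 3 — (iv), derive renewal_due.
Round 4 — (vi), derive over_18.
over_18 first appears in round 4.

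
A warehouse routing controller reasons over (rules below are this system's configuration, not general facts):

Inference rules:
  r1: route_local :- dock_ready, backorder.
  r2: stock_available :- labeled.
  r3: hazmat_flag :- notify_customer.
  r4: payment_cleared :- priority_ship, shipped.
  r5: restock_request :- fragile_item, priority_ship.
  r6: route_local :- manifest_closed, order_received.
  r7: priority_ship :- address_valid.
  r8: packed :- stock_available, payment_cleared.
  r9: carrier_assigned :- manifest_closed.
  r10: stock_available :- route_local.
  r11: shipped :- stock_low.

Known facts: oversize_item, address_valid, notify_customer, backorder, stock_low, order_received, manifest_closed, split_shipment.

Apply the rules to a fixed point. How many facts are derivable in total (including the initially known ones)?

16

Round 1: r3 [hazmat_flag :- notify_customer.]; r6 [route_local :- manifest_closed, order_received.]; r7 [priority_ship :- address_valid.]; r9 [carrier_assigned :- manifest_closed.]; r11 [shipped :- stock_low.]. Adds hazmat_flag, route_local, priority_ship, carrier_assigned, shipped.
Round 2: r4 [payment_cleared :- priority_ship, shipped.]; r10 [stock_available :- route_local.]. Adds payment_cleared, stock_available.
Round 3: r8 [packed :- stock_available, payment_cleared.]. Adds packed.
Closure: {address_valid, backorder, carrier_assigned, hazmat_flag, manifest_closed, notify_customer, order_received, oversize_item, packed, payment_cleared, priority_ship, route_local, shipped, split_shipment, stock_available, stock_low} — 16 facts.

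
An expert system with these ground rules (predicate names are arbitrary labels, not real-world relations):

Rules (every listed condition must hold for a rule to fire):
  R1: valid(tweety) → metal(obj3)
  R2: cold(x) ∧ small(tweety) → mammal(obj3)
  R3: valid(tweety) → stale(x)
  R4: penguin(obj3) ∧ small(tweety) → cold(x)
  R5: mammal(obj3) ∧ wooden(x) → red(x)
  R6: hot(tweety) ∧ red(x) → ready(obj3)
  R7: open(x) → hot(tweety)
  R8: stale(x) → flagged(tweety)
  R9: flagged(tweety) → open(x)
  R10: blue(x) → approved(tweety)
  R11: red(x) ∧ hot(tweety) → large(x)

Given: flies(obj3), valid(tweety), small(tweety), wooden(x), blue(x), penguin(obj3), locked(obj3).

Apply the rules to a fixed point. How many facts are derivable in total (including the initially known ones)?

18

Round 1: R1 [valid(tweety) → metal(obj3)]; R3 [valid(tweety) → stale(x)]; R4 [penguin(obj3) ∧ small(tweety) → cold(x)]; R10 [blue(x) → approved(tweety)]. Adds metal(obj3), stale(x), cold(x), approved(tweety).
Round 2: R2 [cold(x) ∧ small(tweety) → mammal(obj3)]; R8 [stale(x) → flagged(tweety)]. Adds mammal(obj3), flagged(tweety).
Round 3: R5 [mammal(obj3) ∧ wooden(x) → red(x)]; R9 [flagged(tweety) → open(x)]. Adds red(x), open(x).
Round 4: R7 [open(x) → hot(tweety)]. Adds hot(tweety).
Round 5: R6 [hot(tweety) ∧ red(x) → ready(obj3)]; R11 [red(x) ∧ hot(tweety) → large(x)]. Adds ready(obj3), large(x).
Closure: {approved(tweety), blue(x), cold(x), flagged(tweety), flies(obj3), hot(tweety), large(x), locked(obj3), mammal(obj3), metal(obj3), open(x), penguin(obj3), ready(obj3), red(x), small(tweety), stale(x), valid(tweety), wooden(x)} — 18 facts.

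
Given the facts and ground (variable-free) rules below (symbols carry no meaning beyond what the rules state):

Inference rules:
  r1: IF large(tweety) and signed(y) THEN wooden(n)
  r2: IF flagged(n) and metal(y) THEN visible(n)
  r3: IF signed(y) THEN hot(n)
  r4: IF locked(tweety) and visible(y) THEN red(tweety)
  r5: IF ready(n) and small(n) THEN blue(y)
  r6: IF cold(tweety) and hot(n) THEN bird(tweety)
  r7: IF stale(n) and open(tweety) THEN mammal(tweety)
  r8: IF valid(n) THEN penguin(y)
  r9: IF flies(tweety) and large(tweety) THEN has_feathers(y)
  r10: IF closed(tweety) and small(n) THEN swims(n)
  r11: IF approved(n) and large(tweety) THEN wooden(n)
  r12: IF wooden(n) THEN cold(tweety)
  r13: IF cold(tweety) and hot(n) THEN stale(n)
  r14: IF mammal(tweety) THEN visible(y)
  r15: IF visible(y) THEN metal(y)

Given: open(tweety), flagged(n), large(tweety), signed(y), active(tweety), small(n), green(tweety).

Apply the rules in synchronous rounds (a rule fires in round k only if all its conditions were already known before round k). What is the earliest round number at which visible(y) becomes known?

5

[1] r1 [IF large(tweety) and signed(y) THEN wooden(n)]; r3 [IF signed(y) THEN hot(n)]. ⇒ new: wooden(n), hot(n).
[2] r12 [IF wooden(n) THEN cold(tweety)]. ⇒ new: cold(tweety).
[3] r6 [IF cold(tweety) and hot(n) THEN bird(tweety)]; r13 [IF cold(tweety) and hot(n) THEN stale(n)]. ⇒ new: bird(tweety), stale(n).
[4] r7 [IF stale(n) and open(tweety) THEN mammal(tweety)]. ⇒ new: mammal(tweety).
[5] r14 [IF mammal(tweety) THEN visible(y)]. ⇒ new: visible(y).
visible(y) first appears in round 5.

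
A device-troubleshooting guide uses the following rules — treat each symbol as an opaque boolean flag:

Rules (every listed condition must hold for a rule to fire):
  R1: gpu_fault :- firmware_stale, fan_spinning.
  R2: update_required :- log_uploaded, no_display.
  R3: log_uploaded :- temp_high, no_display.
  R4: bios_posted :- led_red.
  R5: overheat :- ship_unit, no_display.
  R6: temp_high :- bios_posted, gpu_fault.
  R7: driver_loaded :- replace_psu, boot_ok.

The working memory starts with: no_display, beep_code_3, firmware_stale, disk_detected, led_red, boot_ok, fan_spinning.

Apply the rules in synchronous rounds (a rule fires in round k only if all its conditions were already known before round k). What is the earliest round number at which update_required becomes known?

4

Round 1 fires R1, R4, giving gpu_fault, bios_posted.
Round 2 fires R6, giving temp_high.
Round 3 fires R3, giving log_uploaded.
Round 4 fires R2, giving update_required.
update_required first appears in round 4.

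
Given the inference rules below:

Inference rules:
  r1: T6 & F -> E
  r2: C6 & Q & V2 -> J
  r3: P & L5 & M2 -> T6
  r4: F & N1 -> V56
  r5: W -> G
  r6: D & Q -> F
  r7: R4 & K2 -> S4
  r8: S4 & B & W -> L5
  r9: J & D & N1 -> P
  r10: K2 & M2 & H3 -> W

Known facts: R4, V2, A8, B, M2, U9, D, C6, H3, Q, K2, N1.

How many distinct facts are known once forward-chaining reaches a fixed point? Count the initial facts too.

Round 1 — r2, r6, r7, r10, derive J, F, S4, W.
Round 2 — r4, r5, r8, r9, derive V56, G, L5, P.
Round 3 — r3, derive T6.
Round 4 — r1, derive E.
Closure: {A8, B, C6, D, E, F, G, H3, J, K2, L5, M2, N1, P, Q, R4, S4, T6, U9, V2, V56, W} — 22 facts.

22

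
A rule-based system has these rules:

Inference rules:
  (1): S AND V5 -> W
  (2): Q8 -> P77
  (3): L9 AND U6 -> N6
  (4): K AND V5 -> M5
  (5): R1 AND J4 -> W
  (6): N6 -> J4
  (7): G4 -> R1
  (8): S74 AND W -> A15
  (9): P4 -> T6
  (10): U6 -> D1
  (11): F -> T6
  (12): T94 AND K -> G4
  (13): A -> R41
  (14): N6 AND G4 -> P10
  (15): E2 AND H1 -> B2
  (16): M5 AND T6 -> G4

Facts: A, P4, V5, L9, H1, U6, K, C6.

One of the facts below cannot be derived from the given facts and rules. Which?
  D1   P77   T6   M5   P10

Round 1 — (3), (4), (9), (10), (13), derive N6, M5, T6, D1, R41.
Round 2 — (6), (16), derive J4, G4.
Round 3 — (7), (14), derive R1, P10.
Round 4 — (5), derive W.
Derived: P10 (round 3), D1 (round 1), M5 (round 1), T6 (round 1). P77 never appears in any round.

P77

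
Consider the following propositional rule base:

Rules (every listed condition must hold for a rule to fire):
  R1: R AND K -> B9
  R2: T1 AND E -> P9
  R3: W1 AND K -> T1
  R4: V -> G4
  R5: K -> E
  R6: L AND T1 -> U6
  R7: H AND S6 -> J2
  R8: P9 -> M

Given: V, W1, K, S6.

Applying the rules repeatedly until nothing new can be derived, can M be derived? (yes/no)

Round 1: R3 [W1 AND K -> T1]; R4 [V -> G4]; R5 [K -> E]. Adds T1, G4, E.
Round 2: R2 [T1 AND E -> P9]. Adds P9.
Round 3: R8 [P9 -> M]. Adds M.
M appears in round 3, so it is derivable.

yes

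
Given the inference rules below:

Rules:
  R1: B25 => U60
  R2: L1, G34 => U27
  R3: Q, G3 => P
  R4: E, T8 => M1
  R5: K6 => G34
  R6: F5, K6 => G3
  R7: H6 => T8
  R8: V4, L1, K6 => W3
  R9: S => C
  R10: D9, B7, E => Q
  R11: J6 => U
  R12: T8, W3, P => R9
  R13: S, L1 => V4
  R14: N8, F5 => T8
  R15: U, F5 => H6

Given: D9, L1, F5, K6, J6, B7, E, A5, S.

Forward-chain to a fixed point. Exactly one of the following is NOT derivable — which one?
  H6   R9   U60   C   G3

Round 1: R5 [K6 => G34]; R6 [F5, K6 => G3]; R9 [S => C]; R10 [D9, B7, E => Q]; R11 [J6 => U]; R13 [S, L1 => V4]. Adds G34, G3, C, Q, U, V4.
Round 2: R2 [L1, G34 => U27]; R3 [Q, G3 => P]; R8 [V4, L1, K6 => W3]; R15 [U, F5 => H6]. Adds U27, P, W3, H6.
Round 3: R7 [H6 => T8]. Adds T8.
Round 4: R4 [E, T8 => M1]; R12 [T8, W3, P => R9]. Adds M1, R9.
Derived: R9 (round 4), C (round 1), G3 (round 1), H6 (round 2). U60 never appears in any round.

U60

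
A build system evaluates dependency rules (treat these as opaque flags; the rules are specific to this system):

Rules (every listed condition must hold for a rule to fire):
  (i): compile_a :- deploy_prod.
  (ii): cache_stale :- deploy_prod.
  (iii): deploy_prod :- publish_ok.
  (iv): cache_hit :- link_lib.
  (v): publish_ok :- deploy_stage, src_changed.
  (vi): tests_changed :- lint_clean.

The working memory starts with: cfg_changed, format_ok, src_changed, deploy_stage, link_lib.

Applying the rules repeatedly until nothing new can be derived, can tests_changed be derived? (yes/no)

no

Round 1 — (iv), (v), derive cache_hit, publish_ok.
Round 2 — (iii), derive deploy_prod.
Round 3 — (i), (ii), derive compile_a, cache_stale.
Fixed point reached. tests_changed is concluded only by (vi); (vi) needs lint_clean (never derived).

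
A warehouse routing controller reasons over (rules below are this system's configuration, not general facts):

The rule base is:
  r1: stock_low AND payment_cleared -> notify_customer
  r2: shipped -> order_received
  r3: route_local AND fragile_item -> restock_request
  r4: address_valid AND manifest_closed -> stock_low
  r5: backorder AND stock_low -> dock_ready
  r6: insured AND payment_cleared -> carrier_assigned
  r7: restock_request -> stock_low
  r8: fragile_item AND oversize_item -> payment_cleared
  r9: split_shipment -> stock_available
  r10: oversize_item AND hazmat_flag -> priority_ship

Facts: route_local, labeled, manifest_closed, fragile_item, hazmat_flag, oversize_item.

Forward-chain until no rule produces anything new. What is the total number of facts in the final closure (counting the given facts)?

11

Round 1 fires r3, r8, r10, giving restock_request, payment_cleared, priority_ship.
Round 2 fires r7, giving stock_low.
Round 3 fires r1, giving notify_customer.
Closure: {fragile_item, hazmat_flag, labeled, manifest_closed, notify_customer, oversize_item, payment_cleared, priority_ship, restock_request, route_local, stock_low} — 11 facts.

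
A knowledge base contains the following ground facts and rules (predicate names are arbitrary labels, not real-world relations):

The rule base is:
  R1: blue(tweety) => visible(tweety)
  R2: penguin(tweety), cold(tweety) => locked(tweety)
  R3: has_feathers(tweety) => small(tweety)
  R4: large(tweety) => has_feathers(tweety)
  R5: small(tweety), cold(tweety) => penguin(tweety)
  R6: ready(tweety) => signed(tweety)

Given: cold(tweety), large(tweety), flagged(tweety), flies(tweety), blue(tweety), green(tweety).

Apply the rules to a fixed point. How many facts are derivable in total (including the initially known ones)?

Round 1: R1 [blue(tweety) => visible(tweety)]; R4 [large(tweety) => has_feathers(tweety)]. Adds visible(tweety), has_feathers(tweety).
Round 2: R3 [has_feathers(tweety) => small(tweety)]. Adds small(tweety).
Round 3: R5 [small(tweety), cold(tweety) => penguin(tweety)]. Adds penguin(tweety).
Round 4: R2 [penguin(tweety), cold(tweety) => locked(tweety)]. Adds locked(tweety).
Closure: {blue(tweety), cold(tweety), flagged(tweety), flies(tweety), green(tweety), has_feathers(tweety), large(tweety), locked(tweety), penguin(tweety), small(tweety), visible(tweety)} — 11 facts.

11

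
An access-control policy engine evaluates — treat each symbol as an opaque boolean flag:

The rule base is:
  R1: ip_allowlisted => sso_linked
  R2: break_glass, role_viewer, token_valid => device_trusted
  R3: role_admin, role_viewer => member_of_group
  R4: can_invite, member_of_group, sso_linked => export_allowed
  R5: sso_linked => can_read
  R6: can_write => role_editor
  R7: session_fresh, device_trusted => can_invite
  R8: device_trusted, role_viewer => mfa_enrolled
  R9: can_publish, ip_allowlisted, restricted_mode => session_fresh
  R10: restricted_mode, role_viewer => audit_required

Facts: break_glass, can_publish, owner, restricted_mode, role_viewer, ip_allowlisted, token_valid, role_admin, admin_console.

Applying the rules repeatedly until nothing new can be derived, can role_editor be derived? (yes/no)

no

Round 1: R1 [ip_allowlisted => sso_linked]; R2 [break_glass, role_viewer, token_valid => device_trusted]; R3 [role_admin, role_viewer => member_of_group]; R9 [can_publish, ip_allowlisted, restricted_mode => session_fresh]; R10 [restricted_mode, role_viewer => audit_required]. New: sso_linked, device_trusted, member_of_group, session_fresh, audit_required.
Round 2: R5 [sso_linked => can_read]; R7 [session_fresh, device_trusted => can_invite]; R8 [device_trusted, role_viewer => mfa_enrolled]. New: can_read, can_invite, mfa_enrolled.
Round 3: R4 [can_invite, member_of_group, sso_linked => export_allowed]. New: export_allowed.
Fixed point reached. role_editor is concluded only by R6; R6 needs can_write (never derived).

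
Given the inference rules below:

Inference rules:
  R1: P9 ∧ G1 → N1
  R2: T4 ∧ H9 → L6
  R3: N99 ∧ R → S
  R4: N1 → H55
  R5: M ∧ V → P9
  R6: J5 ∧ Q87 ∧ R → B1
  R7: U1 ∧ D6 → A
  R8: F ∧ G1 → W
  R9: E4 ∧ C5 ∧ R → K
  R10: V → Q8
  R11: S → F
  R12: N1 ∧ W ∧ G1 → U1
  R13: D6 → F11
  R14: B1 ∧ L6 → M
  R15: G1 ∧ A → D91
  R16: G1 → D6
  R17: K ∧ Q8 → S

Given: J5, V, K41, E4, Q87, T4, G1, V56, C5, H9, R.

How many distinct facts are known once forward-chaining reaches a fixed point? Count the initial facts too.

27

[1] R2 [T4 ∧ H9 → L6]; R6 [J5 ∧ Q87 ∧ R → B1]; R9 [E4 ∧ C5 ∧ R → K]; R10 [V → Q8]; R16 [G1 → D6]. ⇒ new: L6, B1, K, Q8, D6.
[2] R13 [D6 → F11]; R14 [B1 ∧ L6 → M]; R17 [K ∧ Q8 → S]. ⇒ new: F11, M, S.
[3] R5 [M ∧ V → P9]; R11 [S → F]. ⇒ new: P9, F.
[4] R1 [P9 ∧ G1 → N1]; R8 [F ∧ G1 → W]. ⇒ new: N1, W.
[5] R4 [N1 → H55]; R12 [N1 ∧ W ∧ G1 → U1]. ⇒ new: H55, U1.
[6] R7 [U1 ∧ D6 → A]. ⇒ new: A.
[7] R15 [G1 ∧ A → D91]. ⇒ new: D91.
Closure: {A, B1, C5, D6, D91, E4, F, F11, G1, H55, H9, J5, K, K41, L6, M, N1, P9, Q8, Q87, R, S, T4, U1, V, V56, W} — 27 facts.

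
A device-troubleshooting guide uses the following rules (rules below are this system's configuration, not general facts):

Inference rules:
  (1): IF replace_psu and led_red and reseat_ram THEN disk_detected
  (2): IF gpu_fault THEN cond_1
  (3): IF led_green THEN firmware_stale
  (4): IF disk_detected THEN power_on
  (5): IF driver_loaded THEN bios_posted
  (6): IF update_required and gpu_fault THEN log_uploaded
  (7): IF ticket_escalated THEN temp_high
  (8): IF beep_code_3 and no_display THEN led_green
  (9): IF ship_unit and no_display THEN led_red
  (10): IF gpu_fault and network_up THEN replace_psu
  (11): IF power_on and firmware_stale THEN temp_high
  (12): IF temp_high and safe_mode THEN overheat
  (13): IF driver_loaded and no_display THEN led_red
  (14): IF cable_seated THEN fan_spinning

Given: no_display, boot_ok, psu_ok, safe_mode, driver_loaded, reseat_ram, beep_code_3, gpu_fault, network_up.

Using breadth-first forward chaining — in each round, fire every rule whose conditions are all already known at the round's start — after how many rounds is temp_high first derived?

4

Round 1: (2) [IF gpu_fault THEN cond_1]; (5) [IF driver_loaded THEN bios_posted]; (8) [IF beep_code_3 and no_display THEN led_green]; (10) [IF gpu_fault and network_up THEN replace_psu]; (13) [IF driver_loaded and no_display THEN led_red]. New: cond_1, bios_posted, led_green, replace_psu, led_red.
Round 2: (1) [IF replace_psu and led_red and reseat_ram THEN disk_detected]; (3) [IF led_green THEN firmware_stale]. New: disk_detected, firmware_stale.
Round 3: (4) [IF disk_detected THEN power_on]. New: power_on.
Round 4: (11) [IF power_on and firmware_stale THEN temp_high]. New: temp_high.
temp_high first appears in round 4.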